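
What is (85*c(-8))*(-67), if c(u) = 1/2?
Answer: -5695/2 ≈ -2847.5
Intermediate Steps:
c(u) = ½
(85*c(-8))*(-67) = (85*(½))*(-67) = (85/2)*(-67) = -5695/2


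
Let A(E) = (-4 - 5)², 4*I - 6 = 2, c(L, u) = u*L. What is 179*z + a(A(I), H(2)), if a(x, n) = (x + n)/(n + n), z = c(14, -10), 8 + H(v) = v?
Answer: -100265/4 ≈ -25066.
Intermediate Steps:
H(v) = -8 + v
c(L, u) = L*u
z = -140 (z = 14*(-10) = -140)
I = 2 (I = 3/2 + (¼)*2 = 3/2 + ½ = 2)
A(E) = 81 (A(E) = (-9)² = 81)
a(x, n) = (n + x)/(2*n) (a(x, n) = (n + x)/((2*n)) = (n + x)*(1/(2*n)) = (n + x)/(2*n))
179*z + a(A(I), H(2)) = 179*(-140) + ((-8 + 2) + 81)/(2*(-8 + 2)) = -25060 + (½)*(-6 + 81)/(-6) = -25060 + (½)*(-⅙)*75 = -25060 - 25/4 = -100265/4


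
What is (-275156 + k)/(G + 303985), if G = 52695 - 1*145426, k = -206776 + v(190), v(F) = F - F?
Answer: -80322/35209 ≈ -2.2813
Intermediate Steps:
v(F) = 0
k = -206776 (k = -206776 + 0 = -206776)
G = -92731 (G = 52695 - 145426 = -92731)
(-275156 + k)/(G + 303985) = (-275156 - 206776)/(-92731 + 303985) = -481932/211254 = -481932*1/211254 = -80322/35209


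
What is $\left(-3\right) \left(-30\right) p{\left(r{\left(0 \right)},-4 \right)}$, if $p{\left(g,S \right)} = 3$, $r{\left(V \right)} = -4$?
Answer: $270$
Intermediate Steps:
$\left(-3\right) \left(-30\right) p{\left(r{\left(0 \right)},-4 \right)} = \left(-3\right) \left(-30\right) 3 = 90 \cdot 3 = 270$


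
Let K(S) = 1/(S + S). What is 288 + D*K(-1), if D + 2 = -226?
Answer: 402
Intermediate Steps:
D = -228 (D = -2 - 226 = -228)
K(S) = 1/(2*S)
288 + D*K(-1) = 288 - 114/(-1) = 288 - 114*(-1) = 288 - 228*(-1/2) = 288 + 114 = 402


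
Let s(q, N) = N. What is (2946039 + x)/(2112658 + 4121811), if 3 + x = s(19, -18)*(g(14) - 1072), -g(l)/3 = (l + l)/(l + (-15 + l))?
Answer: 38550828/81048097 ≈ 0.47565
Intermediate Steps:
g(l) = -6*l/(-15 + 2*l) (g(l) = -3*(l + l)/(l + (-15 + l)) = -3*2*l/(-15 + 2*l) = -6*l/(-15 + 2*l))
x = 252321/13 (x = -3 - 18*(-6*14/(-15 + 2*14) - 1072) = -3 - 18*(-6*14/(-15 + 28) - 1072) = -3 - 18*(-6*14/13 - 1072) = -3 - 18*(-6*14*1/13 - 1072) = -3 - 18*(-84/13 - 1072) = -3 - 18*(-14020/13) = -3 + 252360/13 = 252321/13 ≈ 19409.)
(2946039 + x)/(2112658 + 4121811) = (2946039 + 252321/13)/(2112658 + 4121811) = (38550828/13)/6234469 = (38550828/13)*(1/6234469) = 38550828/81048097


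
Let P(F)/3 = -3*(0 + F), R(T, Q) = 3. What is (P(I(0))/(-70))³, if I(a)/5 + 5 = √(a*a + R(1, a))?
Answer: -61965/1372 + 28431*√3/1372 ≈ -9.2719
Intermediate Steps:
I(a) = -25 + 5*√(3 + a²) (I(a) = -25 + 5*√(a*a + 3) = -25 + 5*√(a² + 3) = -25 + 5*√(3 + a²))
P(F) = -9*F (P(F) = 3*(-3*(0 + F)) = 3*(-3*F) = -9*F)
(P(I(0))/(-70))³ = (-9*(-25 + 5*√(3 + 0²))/(-70))³ = (-9*(-25 + 5*√(3 + 0))*(-1/70))³ = (-9*(-25 + 5*√3)*(-1/70))³ = ((225 - 45*√3)*(-1/70))³ = (-45/14 + 9*√3/14)³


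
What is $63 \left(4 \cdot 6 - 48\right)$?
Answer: $-1512$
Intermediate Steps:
$63 \left(4 \cdot 6 - 48\right) = 63 \left(24 - 48\right) = 63 \left(-24\right) = -1512$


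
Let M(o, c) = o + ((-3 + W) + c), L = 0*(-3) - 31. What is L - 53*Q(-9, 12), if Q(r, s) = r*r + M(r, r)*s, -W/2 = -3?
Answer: 5216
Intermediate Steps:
W = 6 (W = -2*(-3) = 6)
L = -31 (L = 0 - 31 = -31)
M(o, c) = 3 + c + o (M(o, c) = o + ((-3 + 6) + c) = o + (3 + c) = 3 + c + o)
Q(r, s) = r**2 + s*(3 + 2*r) (Q(r, s) = r*r + (3 + r + r)*s = r**2 + (3 + 2*r)*s = r**2 + s*(3 + 2*r))
L - 53*Q(-9, 12) = -31 - 53*((-9)**2 + 12*(3 + 2*(-9))) = -31 - 53*(81 + 12*(3 - 18)) = -31 - 53*(81 + 12*(-15)) = -31 - 53*(81 - 180) = -31 - 53*(-99) = -31 + 5247 = 5216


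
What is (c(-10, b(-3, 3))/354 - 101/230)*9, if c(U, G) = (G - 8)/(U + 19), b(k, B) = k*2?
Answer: -162503/40710 ≈ -3.9917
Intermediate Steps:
b(k, B) = 2*k
c(U, G) = (-8 + G)/(19 + U)
(c(-10, b(-3, 3))/354 - 101/230)*9 = (((-8 + 2*(-3))/(19 - 10))/354 - 101/230)*9 = (((-8 - 6)/9)*(1/354) - 101*1/230)*9 = (((1/9)*(-14))*(1/354) - 101/230)*9 = (-14/9*1/354 - 101/230)*9 = (-7/1593 - 101/230)*9 = -162503/366390*9 = -162503/40710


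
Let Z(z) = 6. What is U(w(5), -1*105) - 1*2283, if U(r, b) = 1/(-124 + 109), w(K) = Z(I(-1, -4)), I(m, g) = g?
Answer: -34246/15 ≈ -2283.1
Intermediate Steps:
w(K) = 6
U(r, b) = -1/15 (U(r, b) = 1/(-15) = -1/15)
U(w(5), -1*105) - 1*2283 = -1/15 - 1*2283 = -1/15 - 2283 = -34246/15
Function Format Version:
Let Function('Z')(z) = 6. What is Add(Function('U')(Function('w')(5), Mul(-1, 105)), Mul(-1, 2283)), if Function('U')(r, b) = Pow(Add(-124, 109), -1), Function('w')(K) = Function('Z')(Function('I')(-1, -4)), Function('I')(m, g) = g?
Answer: Rational(-34246, 15) ≈ -2283.1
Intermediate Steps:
Function('w')(K) = 6
Function('U')(r, b) = Rational(-1, 15) (Function('U')(r, b) = Pow(-15, -1) = Rational(-1, 15))
Add(Function('U')(Function('w')(5), Mul(-1, 105)), Mul(-1, 2283)) = Add(Rational(-1, 15), Mul(-1, 2283)) = Add(Rational(-1, 15), -2283) = Rational(-34246, 15)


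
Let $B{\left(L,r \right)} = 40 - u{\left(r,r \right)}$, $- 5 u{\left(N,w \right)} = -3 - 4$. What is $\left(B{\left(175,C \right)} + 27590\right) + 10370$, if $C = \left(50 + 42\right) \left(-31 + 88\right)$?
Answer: $\frac{189993}{5} \approx 37999.0$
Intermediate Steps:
$u{\left(N,w \right)} = \frac{7}{5}$ ($u{\left(N,w \right)} = - \frac{-3 - 4}{5} = \left(- \frac{1}{5}\right) \left(-7\right) = \frac{7}{5}$)
$C = 5244$ ($C = 92 \cdot 57 = 5244$)
$B{\left(L,r \right)} = \frac{193}{5}$ ($B{\left(L,r \right)} = 40 - \frac{7}{5} = \frac{193}{5}$)
$\left(B{\left(175,C \right)} + 27590\right) + 10370 = \left(\frac{193}{5} + 27590\right) + 10370 = \frac{138143}{5} + 10370 = \frac{189993}{5}$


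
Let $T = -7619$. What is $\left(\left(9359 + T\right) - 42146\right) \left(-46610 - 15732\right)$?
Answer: $2518990852$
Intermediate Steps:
$\left(\left(9359 + T\right) - 42146\right) \left(-46610 - 15732\right) = \left(\left(9359 - 7619\right) - 42146\right) \left(-46610 - 15732\right) = \left(1740 - 42146\right) \left(-62342\right) = \left(-40406\right) \left(-62342\right) = 2518990852$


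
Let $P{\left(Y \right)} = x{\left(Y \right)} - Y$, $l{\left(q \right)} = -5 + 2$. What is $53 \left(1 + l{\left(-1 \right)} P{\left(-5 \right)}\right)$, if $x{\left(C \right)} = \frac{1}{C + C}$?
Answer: $- \frac{7261}{10} \approx -726.1$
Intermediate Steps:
$x{\left(C \right)} = \frac{1}{2 C}$
$l{\left(q \right)} = -3$
$P{\left(Y \right)} = \frac{1}{2 Y} - Y$
$53 \left(1 + l{\left(-1 \right)} P{\left(-5 \right)}\right) = 53 \left(1 - 3 \left(\frac{1}{2 \left(-5\right)} - -5\right)\right) = 53 \left(1 - 3 \left(\frac{1}{2} \left(- \frac{1}{5}\right) + 5\right)\right) = 53 \left(1 - 3 \left(- \frac{1}{10} + 5\right)\right) = 53 \left(1 - \frac{147}{10}\right) = 53 \left(- \frac{137}{10}\right) = - \frac{7261}{10}$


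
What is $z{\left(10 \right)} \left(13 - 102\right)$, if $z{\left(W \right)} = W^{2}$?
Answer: $-8900$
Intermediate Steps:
$z{\left(10 \right)} \left(13 - 102\right) = 10^{2} \left(13 - 102\right) = 100 \left(-89\right) = -8900$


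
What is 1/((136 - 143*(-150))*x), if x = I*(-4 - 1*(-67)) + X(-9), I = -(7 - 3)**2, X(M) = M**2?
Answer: -1/20010222 ≈ -4.9974e-8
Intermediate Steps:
I = -16 (I = -1*4**2 = -1*16 = -16)
x = -927 (x = -16*(-4 - 1*(-67)) + (-9)**2 = -16*(-4 + 67) + 81 = -16*63 + 81 = -1008 + 81 = -927)
1/((136 - 143*(-150))*x) = 1/((136 - 143*(-150))*(-927)) = -1/927/(136 + 21450) = -1/927/21586 = (1/21586)*(-1/927) = -1/20010222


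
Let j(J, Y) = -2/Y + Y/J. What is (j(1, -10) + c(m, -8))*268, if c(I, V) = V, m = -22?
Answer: -23852/5 ≈ -4770.4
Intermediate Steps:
(j(1, -10) + c(m, -8))*268 = ((-2/(-10) - 10/1) - 8)*268 = ((-2*(-1/10) - 10*1) - 8)*268 = ((1/5 - 10) - 8)*268 = (-49/5 - 8)*268 = -89/5*268 = -23852/5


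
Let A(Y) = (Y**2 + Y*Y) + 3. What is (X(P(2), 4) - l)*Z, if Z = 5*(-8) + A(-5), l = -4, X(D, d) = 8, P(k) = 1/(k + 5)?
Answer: 156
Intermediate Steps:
P(k) = 1/(5 + k)
A(Y) = 3 + 2*Y**2 (A(Y) = (Y**2 + Y**2) + 3 = 2*Y**2 + 3 = 3 + 2*Y**2)
Z = 13 (Z = 5*(-8) + (3 + 2*(-5)**2) = -40 + (3 + 2*25) = -40 + (3 + 50) = -40 + 53 = 13)
(X(P(2), 4) - l)*Z = (8 - 1*(-4))*13 = (8 + 4)*13 = 12*13 = 156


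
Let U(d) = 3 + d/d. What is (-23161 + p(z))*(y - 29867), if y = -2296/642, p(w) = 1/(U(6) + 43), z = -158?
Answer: 10437666105530/15087 ≈ 6.9183e+8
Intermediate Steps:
U(d) = 4 (U(d) = 3 + 1 = 4)
p(w) = 1/47 (p(w) = 1/(4 + 43) = 1/47)
y = -1148/321 (y = -2296*1/642 = -1148/321 ≈ -3.5763)
(-23161 + p(z))*(y - 29867) = (-23161 + 1/47)*(-1148/321 - 29867) = -1088566/47*(-9588455/321) = 10437666105530/15087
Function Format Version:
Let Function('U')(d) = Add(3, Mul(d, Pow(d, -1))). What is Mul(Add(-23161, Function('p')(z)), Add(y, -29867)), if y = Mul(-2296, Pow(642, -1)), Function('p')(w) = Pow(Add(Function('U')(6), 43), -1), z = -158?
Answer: Rational(10437666105530, 15087) ≈ 6.9183e+8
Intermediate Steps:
Function('U')(d) = 4 (Function('U')(d) = Add(3, 1) = 4)
Function('p')(w) = Rational(1, 47) (Function('p')(w) = Pow(Add(4, 43), -1) = Pow(47, -1) = Rational(1, 47))
y = Rational(-1148, 321) (y = Mul(-2296, Rational(1, 642)) = Rational(-1148, 321) ≈ -3.5763)
Mul(Add(-23161, Function('p')(z)), Add(y, -29867)) = Mul(Add(-23161, Rational(1, 47)), Add(Rational(-1148, 321), -29867)) = Mul(Rational(-1088566, 47), Rational(-9588455, 321)) = Rational(10437666105530, 15087)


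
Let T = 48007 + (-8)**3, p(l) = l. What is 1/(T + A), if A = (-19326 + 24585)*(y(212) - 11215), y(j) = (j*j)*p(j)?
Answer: 1/50049492962 ≈ 1.9980e-11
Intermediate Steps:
y(j) = j**3 (y(j) = (j*j)*j = j**2*j = j**3)
A = 50049445467 (A = (-19326 + 24585)*(212**3 - 11215) = 5259*(9528128 - 11215) = 5259*9516913 = 50049445467)
T = 47495 (T = 48007 - 512 = 47495)
1/(T + A) = 1/(47495 + 50049445467) = 1/50049492962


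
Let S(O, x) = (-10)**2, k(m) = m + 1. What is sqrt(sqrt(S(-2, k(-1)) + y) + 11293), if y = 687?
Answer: sqrt(11293 + sqrt(787)) ≈ 106.40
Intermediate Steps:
k(m) = 1 + m
S(O, x) = 100
sqrt(sqrt(S(-2, k(-1)) + y) + 11293) = sqrt(sqrt(100 + 687) + 11293) = sqrt(sqrt(787) + 11293) = sqrt(11293 + sqrt(787))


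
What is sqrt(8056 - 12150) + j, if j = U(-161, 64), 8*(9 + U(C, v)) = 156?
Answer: 21/2 + I*sqrt(4094) ≈ 10.5 + 63.984*I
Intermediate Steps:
U(C, v) = 21/2 (U(C, v) = -9 + (1/8)*156 = -9 + 39/2 = 21/2)
j = 21/2 ≈ 10.500
sqrt(8056 - 12150) + j = sqrt(8056 - 12150) + 21/2 = sqrt(-4094) + 21/2 = I*sqrt(4094) + 21/2 = 21/2 + I*sqrt(4094)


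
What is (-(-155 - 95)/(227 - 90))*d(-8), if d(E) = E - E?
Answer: 0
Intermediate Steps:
d(E) = 0
(-(-155 - 95)/(227 - 90))*d(-8) = -(-155 - 95)/(227 - 90)*0 = -(-250)/137*0 = -1*(-250/137)*0 = (250/137)*0 = 0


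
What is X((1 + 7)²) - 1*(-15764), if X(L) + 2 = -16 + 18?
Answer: 15764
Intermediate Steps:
X(L) = 0 (X(L) = -2 + (-16 + 18) = -2 + 2 = 0)
X((1 + 7)²) - 1*(-15764) = 0 - 1*(-15764) = 0 + 15764 = 15764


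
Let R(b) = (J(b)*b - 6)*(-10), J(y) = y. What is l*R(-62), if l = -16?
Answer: 614080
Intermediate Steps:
R(b) = 60 - 10*b² (R(b) = (b*b - 6)*(-10) = (b² - 6)*(-10) = (-6 + b²)*(-10) = 60 - 10*b²)
l*R(-62) = -16*(60 - 10*(-62)²) = -16*(60 - 10*3844) = -16*(60 - 38440) = -16*(-38380) = 614080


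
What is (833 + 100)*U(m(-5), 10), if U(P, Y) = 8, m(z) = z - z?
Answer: 7464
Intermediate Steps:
m(z) = 0
(833 + 100)*U(m(-5), 10) = (833 + 100)*8 = 933*8 = 7464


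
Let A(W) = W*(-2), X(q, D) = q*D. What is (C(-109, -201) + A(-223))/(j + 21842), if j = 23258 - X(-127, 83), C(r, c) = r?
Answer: 337/55641 ≈ 0.0060567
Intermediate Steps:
X(q, D) = D*q
A(W) = -2*W
j = 33799 (j = 23258 - 83*(-127) = 23258 - 1*(-10541) = 23258 + 10541 = 33799)
(C(-109, -201) + A(-223))/(j + 21842) = (-109 - 2*(-223))/(33799 + 21842) = (-109 + 446)/55641 = 337*(1/55641) = 337/55641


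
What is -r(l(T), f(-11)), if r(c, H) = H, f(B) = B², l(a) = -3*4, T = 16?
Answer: -121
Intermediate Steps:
l(a) = -12
-r(l(T), f(-11)) = -1*(-11)² = -1*121 = -121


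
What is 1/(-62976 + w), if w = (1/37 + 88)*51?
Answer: -37/2164005 ≈ -1.7098e-5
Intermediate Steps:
w = 166107/37 (w = (1/37 + 88)*51 = (3257/37)*51 = 166107/37 ≈ 4489.4)
1/(-62976 + w) = 1/(-62976 + 166107/37) = 1/(-2164005/37) = -37/2164005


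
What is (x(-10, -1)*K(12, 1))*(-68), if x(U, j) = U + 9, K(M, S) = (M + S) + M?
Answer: 1700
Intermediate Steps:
K(M, S) = S + 2*M
x(U, j) = 9 + U
(x(-10, -1)*K(12, 1))*(-68) = ((9 - 10)*(1 + 2*12))*(-68) = -(1 + 24)*(-68) = -1*25*(-68) = -25*(-68) = 1700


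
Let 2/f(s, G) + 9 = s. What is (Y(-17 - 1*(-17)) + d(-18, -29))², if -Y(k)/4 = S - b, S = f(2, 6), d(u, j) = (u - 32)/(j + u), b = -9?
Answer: 123609924/108241 ≈ 1142.0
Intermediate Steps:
d(u, j) = (-32 + u)/(j + u)
f(s, G) = 2/(-9 + s)
S = -2/7 (S = 2/(-9 + 2) = 2/(-7) = 2*(-⅐) = -2/7 ≈ -0.28571)
Y(k) = -244/7 (Y(k) = -4*(-2/7 - 1*(-9)) = -4*(-2/7 + 9) = -4*61/7 = -244/7)
(Y(-17 - 1*(-17)) + d(-18, -29))² = (-244/7 + (-32 - 18)/(-29 - 18))² = (-244/7 - 50/(-47))² = (-244/7 - 1/47*(-50))² = (-244/7 + 50/47)² = (-11118/329)² = 123609924/108241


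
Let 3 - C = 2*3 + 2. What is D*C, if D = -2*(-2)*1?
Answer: -20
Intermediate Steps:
C = -5 (C = 3 - (2*3 + 2) = 3 - (6 + 2) = 3 - 1*8 = 3 - 8 = -5)
D = 4 (D = 4*1 = 4)
D*C = 4*(-5) = -20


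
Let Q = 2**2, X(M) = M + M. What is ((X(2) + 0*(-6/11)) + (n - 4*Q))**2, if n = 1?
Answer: 121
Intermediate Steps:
X(M) = 2*M
Q = 4
((X(2) + 0*(-6/11)) + (n - 4*Q))**2 = ((2*2 + 0*(-6/11)) + (1 - 4*4))**2 = ((4 + 0*(-6*1/11)) + (1 - 16))**2 = ((4 + 0*(-6/11)) - 15)**2 = ((4 + 0) - 15)**2 = (4 - 15)**2 = (-11)**2 = 121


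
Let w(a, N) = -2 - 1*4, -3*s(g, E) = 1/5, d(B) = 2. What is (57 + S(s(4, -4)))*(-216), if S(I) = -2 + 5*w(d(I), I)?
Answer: -5400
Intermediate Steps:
s(g, E) = -1/15 (s(g, E) = -⅓/5 = -⅓*⅕ = -1/15)
w(a, N) = -6 (w(a, N) = -2 - 4 = -6)
S(I) = -32 (S(I) = -2 + 5*(-6) = -2 - 30 = -32)
(57 + S(s(4, -4)))*(-216) = (57 - 32)*(-216) = 25*(-216) = -5400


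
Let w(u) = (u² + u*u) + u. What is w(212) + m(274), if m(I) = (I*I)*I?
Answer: 20660924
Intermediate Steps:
w(u) = u + 2*u² (w(u) = (u² + u²) + u = 2*u² + u = u + 2*u²)
m(I) = I³ (m(I) = I²*I = I³)
w(212) + m(274) = 212*(1 + 2*212) + 274³ = 212*(1 + 424) + 20570824 = 212*425 + 20570824 = 90100 + 20570824 = 20660924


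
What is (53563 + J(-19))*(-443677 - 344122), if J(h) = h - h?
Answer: -42196877837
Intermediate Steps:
J(h) = 0
(53563 + J(-19))*(-443677 - 344122) = (53563 + 0)*(-443677 - 344122) = 53563*(-787799) = -42196877837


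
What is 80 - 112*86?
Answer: -9552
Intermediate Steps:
80 - 112*86 = 80 - 9632 = -9552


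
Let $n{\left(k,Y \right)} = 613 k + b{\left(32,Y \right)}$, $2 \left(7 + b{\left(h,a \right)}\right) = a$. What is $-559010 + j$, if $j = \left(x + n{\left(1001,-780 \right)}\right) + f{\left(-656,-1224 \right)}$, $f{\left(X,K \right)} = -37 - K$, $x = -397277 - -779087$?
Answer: $437203$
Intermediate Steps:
$b{\left(h,a \right)} = -7 + \frac{a}{2}$
$n{\left(k,Y \right)} = -7 + \frac{Y}{2} + 613 k$ ($n{\left(k,Y \right)} = 613 k + \left(-7 + \frac{Y}{2}\right) = -7 + \frac{Y}{2} + 613 k$)
$x = 381810$ ($x = -397277 + 779087 = 381810$)
$j = 996213$ ($j = \left(381810 + \left(-7 + \frac{1}{2} \left(-780\right) + 613 \cdot 1001\right)\right) - -1187 = \left(381810 - -613216\right) + \left(-37 + 1224\right) = \left(381810 + 613216\right) + 1187 = 995026 + 1187 = 996213$)
$-559010 + j = -559010 + 996213 = 437203$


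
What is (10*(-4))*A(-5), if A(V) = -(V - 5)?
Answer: -400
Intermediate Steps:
A(V) = 5 - V (A(V) = -(-5 + V) = 5 - V)
(10*(-4))*A(-5) = (10*(-4))*(5 - 1*(-5)) = -40*(5 + 5) = -40*10 = -400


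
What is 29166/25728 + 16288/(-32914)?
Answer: 45076005/70567616 ≈ 0.63876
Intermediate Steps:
29166/25728 + 16288/(-32914) = 29166*(1/25728) + 16288*(-1/32914) = 4861/4288 - 8144/16457 = 45076005/70567616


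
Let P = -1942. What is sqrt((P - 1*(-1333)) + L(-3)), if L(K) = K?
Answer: 6*I*sqrt(17) ≈ 24.739*I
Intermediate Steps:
sqrt((P - 1*(-1333)) + L(-3)) = sqrt((-1942 - 1*(-1333)) - 3) = sqrt((-1942 + 1333) - 3) = sqrt(-609 - 3) = sqrt(-612) = 6*I*sqrt(17)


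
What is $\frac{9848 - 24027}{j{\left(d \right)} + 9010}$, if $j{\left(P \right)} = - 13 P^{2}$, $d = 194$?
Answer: $\frac{14179}{480258} \approx 0.029524$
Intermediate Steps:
$\frac{9848 - 24027}{j{\left(d \right)} + 9010} = \frac{9848 - 24027}{- 13 \cdot 194^{2} + 9010} = - \frac{14179}{\left(-13\right) 37636 + 9010} = - \frac{14179}{-489268 + 9010} = - \frac{14179}{-480258} = \left(-14179\right) \left(- \frac{1}{480258}\right) = \frac{14179}{480258}$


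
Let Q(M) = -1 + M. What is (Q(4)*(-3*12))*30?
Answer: -3240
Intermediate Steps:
(Q(4)*(-3*12))*30 = ((-1 + 4)*(-3*12))*30 = (3*(-36))*30 = -108*30 = -3240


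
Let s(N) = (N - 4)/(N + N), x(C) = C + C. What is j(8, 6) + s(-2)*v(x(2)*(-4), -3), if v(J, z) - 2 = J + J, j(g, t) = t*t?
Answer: -9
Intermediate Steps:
x(C) = 2*C
j(g, t) = t**2
s(N) = (-4 + N)/(2*N) (s(N) = (-4 + N)/((2*N)) = (-4 + N)*(1/(2*N)) = (-4 + N)/(2*N))
v(J, z) = 2 + 2*J (v(J, z) = 2 + (J + J) = 2 + 2*J)
j(8, 6) + s(-2)*v(x(2)*(-4), -3) = 6**2 + ((1/2)*(-4 - 2)/(-2))*(2 + 2*((2*2)*(-4))) = 36 + ((1/2)*(-1/2)*(-6))*(2 + 2*(4*(-4))) = 36 + 3*(2 + 2*(-16))/2 = 36 + 3*(2 - 32)/2 = 36 + (3/2)*(-30) = 36 - 45 = -9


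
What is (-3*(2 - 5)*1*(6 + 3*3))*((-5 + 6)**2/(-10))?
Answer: -27/2 ≈ -13.500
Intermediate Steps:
(-3*(2 - 5)*1*(6 + 3*3))*((-5 + 6)**2/(-10)) = (-3*(-3*1)*(6 + 9))*(1**2*(-1/10)) = (-(-9)*15)*(1*(-1/10)) = -3*(-45)*(-1/10) = 135*(-1/10) = -27/2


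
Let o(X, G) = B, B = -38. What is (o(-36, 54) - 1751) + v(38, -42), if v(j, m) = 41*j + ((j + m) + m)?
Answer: -277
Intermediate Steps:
o(X, G) = -38
v(j, m) = 2*m + 42*j (v(j, m) = 41*j + (j + 2*m) = 2*m + 42*j)
(o(-36, 54) - 1751) + v(38, -42) = (-38 - 1751) + (2*(-42) + 42*38) = -1789 + (-84 + 1596) = -1789 + 1512 = -277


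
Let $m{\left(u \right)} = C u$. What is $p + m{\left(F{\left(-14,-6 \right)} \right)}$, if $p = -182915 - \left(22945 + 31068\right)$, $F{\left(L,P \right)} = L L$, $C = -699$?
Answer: $-373932$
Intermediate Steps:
$F{\left(L,P \right)} = L^{2}$
$m{\left(u \right)} = - 699 u$
$p = -236928$ ($p = -182915 - 54013 = -236928$)
$p + m{\left(F{\left(-14,-6 \right)} \right)} = -236928 - 699 \left(-14\right)^{2} = -236928 - 137004 = -373932$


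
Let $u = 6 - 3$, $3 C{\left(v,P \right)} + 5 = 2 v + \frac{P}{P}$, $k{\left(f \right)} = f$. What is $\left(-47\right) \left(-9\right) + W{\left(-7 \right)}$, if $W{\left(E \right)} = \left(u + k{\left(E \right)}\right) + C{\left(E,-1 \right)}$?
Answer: $413$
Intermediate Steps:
$C{\left(v,P \right)} = - \frac{4}{3} + \frac{2 v}{3}$ ($C{\left(v,P \right)} = - \frac{5}{3} + \frac{2 v + \frac{P}{P}}{3} = - \frac{5}{3} + \frac{2 v + 1}{3} = - \frac{5}{3} + \frac{1 + 2 v}{3} = - \frac{5}{3} + \left(\frac{1}{3} + \frac{2 v}{3}\right) = - \frac{4}{3} + \frac{2 v}{3}$)
$u = 3$
$W{\left(E \right)} = \frac{5}{3} + \frac{5 E}{3}$ ($W{\left(E \right)} = \left(3 + E\right) + \left(- \frac{4}{3} + \frac{2 E}{3}\right) = \frac{5}{3} + \frac{5 E}{3}$)
$\left(-47\right) \left(-9\right) + W{\left(-7 \right)} = \left(-47\right) \left(-9\right) + \left(\frac{5}{3} + \frac{5}{3} \left(-7\right)\right) = 423 + \left(\frac{5}{3} - \frac{35}{3}\right) = 423 - 10 = 413$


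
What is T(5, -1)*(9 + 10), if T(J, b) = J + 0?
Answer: 95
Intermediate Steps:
T(J, b) = J
T(5, -1)*(9 + 10) = 5*(9 + 10) = 5*19 = 95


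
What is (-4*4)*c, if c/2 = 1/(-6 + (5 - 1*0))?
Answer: 32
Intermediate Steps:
c = -2 (c = 2/(-6 + (5 - 1*0)) = 2/(-6 + (5 + 0)) = 2/(-6 + 5) = 2/(-1) = 2*(-1) = -2)
(-4*4)*c = -4*4*(-2) = -16*(-2) = 32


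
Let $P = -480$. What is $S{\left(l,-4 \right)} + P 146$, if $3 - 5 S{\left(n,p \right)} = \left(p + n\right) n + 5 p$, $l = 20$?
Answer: $- \frac{350697}{5} \approx -70139.0$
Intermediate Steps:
$S{\left(n,p \right)} = \frac{3}{5} - p - \frac{n \left(n + p\right)}{5}$ ($S{\left(n,p \right)} = \frac{3}{5} - \frac{\left(p + n\right) n + 5 p}{5} = \frac{3}{5} - \frac{\left(n + p\right) n + 5 p}{5} = \frac{3}{5} - \frac{n \left(n + p\right) + 5 p}{5} = \frac{3}{5} - \frac{5 p + n \left(n + p\right)}{5} = \frac{3}{5} - \left(p + \frac{n \left(n + p\right)}{5}\right) = \frac{3}{5} - p - \frac{n \left(n + p\right)}{5}$)
$S{\left(l,-4 \right)} + P 146 = \left(\frac{3}{5} - -4 - \frac{20^{2}}{5} - 4 \left(-4\right)\right) - 70080 = \left(\frac{3}{5} + 4 - 80 + 16\right) - 70080 = - \frac{297}{5} - 70080 = - \frac{350697}{5}$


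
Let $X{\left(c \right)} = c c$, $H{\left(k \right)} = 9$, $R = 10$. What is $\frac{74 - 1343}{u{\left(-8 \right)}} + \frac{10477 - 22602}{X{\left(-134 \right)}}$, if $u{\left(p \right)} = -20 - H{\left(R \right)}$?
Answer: $\frac{22434539}{520724} \approx 43.083$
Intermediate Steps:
$X{\left(c \right)} = c^{2}$
$u{\left(p \right)} = -29$ ($u{\left(p \right)} = -20 - 9 = -29$)
$\frac{74 - 1343}{u{\left(-8 \right)}} + \frac{10477 - 22602}{X{\left(-134 \right)}} = \frac{74 - 1343}{-29} + \frac{10477 - 22602}{\left(-134\right)^{2}} = \left(74 - 1343\right) \left(- \frac{1}{29}\right) - \frac{12125}{17956} = \left(-1269\right) \left(- \frac{1}{29}\right) - \frac{12125}{17956} = \frac{1269}{29} - \frac{12125}{17956} = \frac{22434539}{520724}$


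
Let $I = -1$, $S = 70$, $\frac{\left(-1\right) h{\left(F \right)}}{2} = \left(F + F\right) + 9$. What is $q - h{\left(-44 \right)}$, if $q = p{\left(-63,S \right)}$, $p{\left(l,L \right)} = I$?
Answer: $-159$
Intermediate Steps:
$h{\left(F \right)} = -18 - 4 F$ ($h{\left(F \right)} = - 2 \left(\left(F + F\right) + 9\right) = - 2 \left(2 F + 9\right) = - 2 \left(9 + 2 F\right) = -18 - 4 F$)
$p{\left(l,L \right)} = -1$
$q = -1$
$q - h{\left(-44 \right)} = -1 - \left(-18 - -176\right) = -1 - \left(-18 + 176\right) = -1 - 158 = -159$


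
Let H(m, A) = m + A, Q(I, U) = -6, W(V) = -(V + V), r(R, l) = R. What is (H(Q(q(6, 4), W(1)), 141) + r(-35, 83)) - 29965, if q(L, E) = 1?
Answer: -29865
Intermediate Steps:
W(V) = -2*V
H(m, A) = A + m
(H(Q(q(6, 4), W(1)), 141) + r(-35, 83)) - 29965 = ((141 - 6) - 35) - 29965 = (135 - 35) - 29965 = 100 - 29965 = -29865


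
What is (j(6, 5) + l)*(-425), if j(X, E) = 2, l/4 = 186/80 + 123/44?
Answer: -210205/22 ≈ -9554.8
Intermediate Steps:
l = 2253/110 (l = 4*(186/80 + 123/44) = 4*(186*(1/80) + 123*(1/44)) = 4*(93/40 + 123/44) = 4*(2253/440) = 2253/110 ≈ 20.482)
(j(6, 5) + l)*(-425) = (2 + 2253/110)*(-425) = (2473/110)*(-425) = -210205/22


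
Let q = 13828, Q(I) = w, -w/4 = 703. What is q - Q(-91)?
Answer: 16640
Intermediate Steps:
w = -2812 (w = -4*703 = -2812)
Q(I) = -2812
q - Q(-91) = 13828 - 1*(-2812) = 13828 + 2812 = 16640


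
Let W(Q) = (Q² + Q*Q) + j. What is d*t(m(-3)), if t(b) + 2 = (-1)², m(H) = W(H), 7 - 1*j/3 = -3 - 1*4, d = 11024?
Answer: -11024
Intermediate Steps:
j = 42 (j = 21 - 3*(-3 - 1*4) = 21 - 3*(-3 - 4) = 21 - 3*(-7) = 21 + 21 = 42)
W(Q) = 42 + 2*Q² (W(Q) = (Q² + Q*Q) + 42 = (Q² + Q²) + 42 = 2*Q² + 42 = 42 + 2*Q²)
m(H) = 42 + 2*H²
t(b) = -1 (t(b) = -2 + (-1)² = -2 + 1 = -1)
d*t(m(-3)) = 11024*(-1) = -11024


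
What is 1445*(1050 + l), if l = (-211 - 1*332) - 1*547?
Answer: -57800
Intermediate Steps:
l = -1090 (l = (-211 - 332) - 547 = -543 - 547 = -1090)
1445*(1050 + l) = 1445*(1050 - 1090) = 1445*(-40) = -57800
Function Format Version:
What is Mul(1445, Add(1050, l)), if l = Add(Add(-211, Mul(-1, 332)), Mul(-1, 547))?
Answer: -57800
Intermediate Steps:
l = -1090 (l = Add(Add(-211, -332), -547) = Add(-543, -547) = -1090)
Mul(1445, Add(1050, l)) = Mul(1445, Add(1050, -1090)) = Mul(1445, -40) = -57800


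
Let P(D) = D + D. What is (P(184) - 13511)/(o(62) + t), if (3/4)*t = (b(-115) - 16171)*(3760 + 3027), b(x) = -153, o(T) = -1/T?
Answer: 2444598/27476165027 ≈ 8.8972e-5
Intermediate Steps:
P(D) = 2*D
t = -443163952/3 (t = 4*((-153 - 16171)*(3760 + 3027))/3 = 4*(-16324*6787)/3 = (4/3)*(-110790988) = -443163952/3 ≈ -1.4772e+8)
(P(184) - 13511)/(o(62) + t) = (2*184 - 13511)/(-1/62 - 443163952/3) = (368 - 13511)/(-1*1/62 - 443163952/3) = -13143/(-1/62 - 443163952/3) = -13143/(-27476165027/186) = -13143*(-186/27476165027) = 2444598/27476165027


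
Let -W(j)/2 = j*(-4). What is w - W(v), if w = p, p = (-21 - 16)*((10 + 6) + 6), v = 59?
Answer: -1286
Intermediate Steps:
W(j) = 8*j (W(j) = -2*j*(-4) = -(-8)*j = 8*j)
p = -814 (p = -37*(16 + 6) = -37*22 = -814)
w = -814
w - W(v) = -814 - 8*59 = -814 - 1*472 = -814 - 472 = -1286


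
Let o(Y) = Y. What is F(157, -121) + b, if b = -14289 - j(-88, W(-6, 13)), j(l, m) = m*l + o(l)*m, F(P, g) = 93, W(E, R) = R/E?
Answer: -43732/3 ≈ -14577.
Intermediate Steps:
j(l, m) = 2*l*m (j(l, m) = m*l + l*m = l*m + l*m = 2*l*m)
b = -44011/3 (b = -14289 - 2*(-88)*13/(-6) = -14289 - 2*(-88)*13*(-⅙) = -14289 - 2*(-88)*(-13)/6 = -14289 - 1*1144/3 = -14289 - 1144/3 = -44011/3 ≈ -14670.)
F(157, -121) + b = 93 - 44011/3 = -43732/3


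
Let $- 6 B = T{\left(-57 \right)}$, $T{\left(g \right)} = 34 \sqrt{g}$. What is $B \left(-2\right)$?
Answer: $\frac{34 i \sqrt{57}}{3} \approx 85.565 i$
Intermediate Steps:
$B = - \frac{17 i \sqrt{57}}{3}$ ($B = - \frac{34 \sqrt{-57}}{6} = - \frac{34 i \sqrt{57}}{6} = - \frac{17 i \sqrt{57}}{3} \approx - 42.782 i$)
$B \left(-2\right) = - \frac{17 i \sqrt{57}}{3} \left(-2\right) = \frac{34 i \sqrt{57}}{3}$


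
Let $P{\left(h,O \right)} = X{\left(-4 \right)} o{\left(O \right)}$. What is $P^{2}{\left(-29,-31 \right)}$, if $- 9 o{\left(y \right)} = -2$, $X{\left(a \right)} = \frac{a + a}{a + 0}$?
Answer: $\frac{16}{81} \approx 0.19753$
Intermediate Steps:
$X{\left(a \right)} = 2$ ($X{\left(a \right)} = \frac{2 a}{a} = 2$)
$o{\left(y \right)} = \frac{2}{9}$ ($o{\left(y \right)} = \left(- \frac{1}{9}\right) \left(-2\right) = \frac{2}{9}$)
$P{\left(h,O \right)} = \frac{4}{9}$ ($P{\left(h,O \right)} = 2 \cdot \frac{2}{9} = \frac{4}{9}$)
$P^{2}{\left(-29,-31 \right)} = \left(\frac{4}{9}\right)^{2} = \frac{16}{81}$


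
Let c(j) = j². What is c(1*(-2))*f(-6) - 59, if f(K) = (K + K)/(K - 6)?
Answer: -55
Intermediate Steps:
f(K) = 2*K/(-6 + K) (f(K) = (2*K)/(-6 + K) = 2*K/(-6 + K))
c(1*(-2))*f(-6) - 59 = (1*(-2))²*(2*(-6)/(-6 - 6)) - 59 = (-2)²*(2*(-6)/(-12)) - 59 = 4*(2*(-6)*(-1/12)) - 59 = 4*1 - 59 = 4 - 59 = -55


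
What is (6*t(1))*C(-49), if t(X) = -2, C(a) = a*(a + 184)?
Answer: 79380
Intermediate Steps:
C(a) = a*(184 + a)
(6*t(1))*C(-49) = (6*(-2))*(-49*(184 - 49)) = -(-588)*135 = -12*(-6615) = 79380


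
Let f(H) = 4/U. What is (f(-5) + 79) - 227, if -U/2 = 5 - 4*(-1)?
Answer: -1334/9 ≈ -148.22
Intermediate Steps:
U = -18 (U = -2*(5 - 4*(-1)) = -2*(5 + 4) = -2*9 = -18)
f(H) = -2/9 (f(H) = 4/(-18) = 4*(-1/18) = -2/9)
(f(-5) + 79) - 227 = (-2/9 + 79) - 227 = 709/9 - 227 = -1334/9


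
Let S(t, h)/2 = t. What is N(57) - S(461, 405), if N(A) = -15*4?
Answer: -982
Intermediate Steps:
S(t, h) = 2*t
N(A) = -60
N(57) - S(461, 405) = -60 - 2*461 = -60 - 1*922 = -60 - 922 = -982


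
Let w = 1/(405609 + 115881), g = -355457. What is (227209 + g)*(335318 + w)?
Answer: -11213042222537804/260745 ≈ -4.3004e+10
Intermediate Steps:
w = 1/521490 ≈ 1.9176e-6
(227209 + g)*(335318 + w) = (227209 - 355457)*(335318 + 1/521490) = -128248*174864983821/521490 = -11213042222537804/260745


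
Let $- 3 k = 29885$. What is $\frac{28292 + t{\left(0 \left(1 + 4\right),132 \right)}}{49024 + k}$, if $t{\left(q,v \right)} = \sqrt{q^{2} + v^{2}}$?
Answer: $\frac{85272}{117187} \approx 0.72766$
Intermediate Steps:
$k = - \frac{29885}{3}$ ($k = \left(- \frac{1}{3}\right) 29885 = - \frac{29885}{3} \approx -9961.7$)
$\frac{28292 + t{\left(0 \left(1 + 4\right),132 \right)}}{49024 + k} = \frac{28292 + \sqrt{\left(0 \left(1 + 4\right)\right)^{2} + 132^{2}}}{49024 - \frac{29885}{3}} = \frac{28292 + \sqrt{\left(0 \cdot 5\right)^{2} + 17424}}{\frac{117187}{3}} = \left(28292 + \sqrt{0^{2} + 17424}\right) \frac{3}{117187} = \left(28292 + \sqrt{0 + 17424}\right) \frac{3}{117187} = \left(28292 + \sqrt{17424}\right) \frac{3}{117187} = \left(28292 + 132\right) \frac{3}{117187} = 28424 \cdot \frac{3}{117187} = \frac{85272}{117187}$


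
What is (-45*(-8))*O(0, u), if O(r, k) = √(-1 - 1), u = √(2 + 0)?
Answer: 360*I*√2 ≈ 509.12*I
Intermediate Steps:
u = √2 ≈ 1.4142
O(r, k) = I*√2 (O(r, k) = √(-2) = I*√2)
(-45*(-8))*O(0, u) = (-45*(-8))*(I*√2) = 360*(I*√2) = 360*I*√2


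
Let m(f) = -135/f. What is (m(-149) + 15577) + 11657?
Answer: 4058001/149 ≈ 27235.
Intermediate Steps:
(m(-149) + 15577) + 11657 = (-135/(-149) + 15577) + 11657 = (-135*(-1/149) + 15577) + 11657 = (135/149 + 15577) + 11657 = 2321108/149 + 11657 = 4058001/149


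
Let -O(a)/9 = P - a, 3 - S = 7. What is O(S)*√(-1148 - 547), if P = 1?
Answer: -45*I*√1695 ≈ -1852.7*I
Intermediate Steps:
S = -4 (S = 3 - 1*7 = 3 - 7 = -4)
O(a) = -9 + 9*a (O(a) = -9*(1 - a) = -9 + 9*a)
O(S)*√(-1148 - 547) = (-9 + 9*(-4))*√(-1148 - 547) = (-9 - 36)*√(-1695) = -45*I*√1695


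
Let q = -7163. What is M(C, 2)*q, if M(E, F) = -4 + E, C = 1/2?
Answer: 50141/2 ≈ 25071.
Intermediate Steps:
C = ½ ≈ 0.50000
M(C, 2)*q = (-4 + ½)*(-7163) = -7/2*(-7163) = 50141/2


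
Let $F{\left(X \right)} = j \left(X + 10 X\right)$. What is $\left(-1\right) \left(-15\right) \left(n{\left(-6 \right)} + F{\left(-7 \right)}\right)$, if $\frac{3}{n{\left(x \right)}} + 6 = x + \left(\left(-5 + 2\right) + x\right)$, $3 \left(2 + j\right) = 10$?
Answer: $- \frac{10795}{7} \approx -1542.1$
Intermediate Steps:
$j = \frac{4}{3}$ ($j = -2 + \frac{1}{3} \cdot 10 = -2 + \frac{10}{3} = \frac{4}{3} \approx 1.3333$)
$n{\left(x \right)} = \frac{3}{-9 + 2 x}$ ($n{\left(x \right)} = \frac{3}{-6 + \left(x + \left(\left(-5 + 2\right) + x\right)\right)} = \frac{3}{-6 + \left(x + \left(-3 + x\right)\right)} = \frac{3}{-6 + \left(-3 + 2 x\right)} = \frac{3}{-9 + 2 x}$)
$F{\left(X \right)} = \frac{44 X}{3}$ ($F{\left(X \right)} = \frac{4 \left(X + 10 X\right)}{3} = \frac{4 \cdot 11 X}{3} = \frac{44 X}{3}$)
$\left(-1\right) \left(-15\right) \left(n{\left(-6 \right)} + F{\left(-7 \right)}\right) = \left(-1\right) \left(-15\right) \left(\frac{3}{-9 + 2 \left(-6\right)} + \frac{44}{3} \left(-7\right)\right) = 15 \left(\frac{3}{-9 - 12} - \frac{308}{3}\right) = 15 \left(\frac{3}{-21} - \frac{308}{3}\right) = 15 \left(3 \left(- \frac{1}{21}\right) - \frac{308}{3}\right) = 15 \left(- \frac{1}{7} - \frac{308}{3}\right) = 15 \left(- \frac{2159}{21}\right) = - \frac{10795}{7}$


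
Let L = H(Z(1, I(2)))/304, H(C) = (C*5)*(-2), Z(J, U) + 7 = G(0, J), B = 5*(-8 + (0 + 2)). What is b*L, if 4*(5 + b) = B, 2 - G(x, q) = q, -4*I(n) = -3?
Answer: -375/152 ≈ -2.4671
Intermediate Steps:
I(n) = 3/4 (I(n) = -1/4*(-3) = 3/4)
G(x, q) = 2 - q
B = -30 (B = 5*(-8 + 2) = 5*(-6) = -30)
Z(J, U) = -5 - J (Z(J, U) = -7 + (2 - J) = -5 - J)
b = -25/2 (b = -5 + (1/4)*(-30) = -5 - 15/2 = -25/2 ≈ -12.500)
H(C) = -10*C (H(C) = (5*C)*(-2) = -10*C)
L = 15/76 (L = -10*(-5 - 1*1)/304 = -10*(-5 - 1)*(1/304) = -10*(-6)*(1/304) = 60*(1/304) = 15/76 ≈ 0.19737)
b*L = -25/2*15/76 = -375/152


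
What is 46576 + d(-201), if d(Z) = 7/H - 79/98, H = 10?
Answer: 11411094/245 ≈ 46576.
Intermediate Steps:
d(Z) = -26/245 (d(Z) = 7/10 - 79/98 = -26/245)
46576 + d(-201) = 46576 - 26/245 = 11411094/245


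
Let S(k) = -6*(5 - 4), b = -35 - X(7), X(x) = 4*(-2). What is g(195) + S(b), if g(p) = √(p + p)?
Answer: -6 + √390 ≈ 13.748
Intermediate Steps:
X(x) = -8
g(p) = √2*√p (g(p) = √(2*p) = √2*√p)
b = -27 (b = -35 - 1*(-8) = -35 + 8 = -27)
S(k) = -6 (S(k) = -6*1 = -6)
g(195) + S(b) = √2*√195 - 6 = √390 - 6 = -6 + √390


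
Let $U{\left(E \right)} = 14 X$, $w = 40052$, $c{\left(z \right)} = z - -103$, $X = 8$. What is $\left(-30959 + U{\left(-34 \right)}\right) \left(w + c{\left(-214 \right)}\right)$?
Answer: $-1232060027$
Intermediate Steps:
$c{\left(z \right)} = 103 + z$ ($c{\left(z \right)} = z + 103 = 103 + z$)
$U{\left(E \right)} = 112$ ($U{\left(E \right)} = 14 \cdot 8 = 112$)
$\left(-30959 + U{\left(-34 \right)}\right) \left(w + c{\left(-214 \right)}\right) = \left(-30959 + 112\right) \left(40052 + \left(103 - 214\right)\right) = - 30847 \left(40052 - 111\right) = \left(-30847\right) 39941 = -1232060027$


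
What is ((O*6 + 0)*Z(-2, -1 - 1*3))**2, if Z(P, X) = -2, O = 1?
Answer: 144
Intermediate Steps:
((O*6 + 0)*Z(-2, -1 - 1*3))**2 = ((1*6 + 0)*(-2))**2 = ((6 + 0)*(-2))**2 = (6*(-2))**2 = (-12)**2 = 144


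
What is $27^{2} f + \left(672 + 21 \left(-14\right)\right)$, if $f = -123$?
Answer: $-89289$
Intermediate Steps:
$27^{2} f + \left(672 + 21 \left(-14\right)\right) = 27^{2} \left(-123\right) + \left(672 + 21 \left(-14\right)\right) = 729 \left(-123\right) + \left(672 - 294\right) = -89667 + 378 = -89289$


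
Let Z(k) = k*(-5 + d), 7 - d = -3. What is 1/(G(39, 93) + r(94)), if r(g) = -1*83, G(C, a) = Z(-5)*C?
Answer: -1/1058 ≈ -0.00094518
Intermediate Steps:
d = 10 (d = 7 - 1*(-3) = 7 + 3 = 10)
Z(k) = 5*k (Z(k) = k*(-5 + 10) = k*5 = 5*k)
G(C, a) = -25*C (G(C, a) = (5*(-5))*C = -25*C)
r(g) = -83
1/(G(39, 93) + r(94)) = 1/(-25*39 - 83) = 1/(-975 - 83) = 1/(-1058) = -1/1058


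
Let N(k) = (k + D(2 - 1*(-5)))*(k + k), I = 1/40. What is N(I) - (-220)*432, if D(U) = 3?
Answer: 76032121/800 ≈ 95040.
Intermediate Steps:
I = 1/40 ≈ 0.025000
N(k) = 2*k*(3 + k) (N(k) = (k + 3)*(k + k) = (3 + k)*(2*k) = 2*k*(3 + k))
N(I) - (-220)*432 = 2*(1/40)*(3 + 1/40) - (-220)*432 = 2*(1/40)*(121/40) - 1*(-95040) = 121/800 + 95040 = 76032121/800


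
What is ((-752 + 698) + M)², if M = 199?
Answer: 21025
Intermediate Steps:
((-752 + 698) + M)² = ((-752 + 698) + 199)² = (-54 + 199)² = 145² = 21025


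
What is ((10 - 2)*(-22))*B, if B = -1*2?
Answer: 352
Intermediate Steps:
B = -2
((10 - 2)*(-22))*B = ((10 - 2)*(-22))*(-2) = (8*(-22))*(-2) = -176*(-2) = 352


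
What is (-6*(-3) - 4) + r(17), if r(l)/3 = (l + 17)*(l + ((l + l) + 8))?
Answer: 6032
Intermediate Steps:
r(l) = 3*(8 + 3*l)*(17 + l) (r(l) = 3*((l + 17)*(l + ((l + l) + 8))) = 3*((17 + l)*(l + (2*l + 8))) = 3*((17 + l)*(l + (8 + 2*l))) = 3*((17 + l)*(8 + 3*l)) = 3*((8 + 3*l)*(17 + l)) = 3*(8 + 3*l)*(17 + l))
(-6*(-3) - 4) + r(17) = (-6*(-3) - 4) + (408 + 9*17**2 + 177*17) = (18 - 4) + (408 + 9*289 + 3009) = 14 + (408 + 2601 + 3009) = 14 + 6018 = 6032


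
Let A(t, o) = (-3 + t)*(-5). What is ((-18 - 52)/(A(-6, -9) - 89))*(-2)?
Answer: -35/11 ≈ -3.1818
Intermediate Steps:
A(t, o) = 15 - 5*t
((-18 - 52)/(A(-6, -9) - 89))*(-2) = ((-18 - 52)/((15 - 5*(-6)) - 89))*(-2) = -70/((15 + 30) - 89)*(-2) = -70/(45 - 89)*(-2) = -70/(-44)*(-2) = -70*(-1/44)*(-2) = (35/22)*(-2) = -35/11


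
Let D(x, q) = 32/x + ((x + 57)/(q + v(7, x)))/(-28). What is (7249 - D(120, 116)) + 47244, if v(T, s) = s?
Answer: 91547837/1680 ≈ 54493.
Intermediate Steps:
D(x, q) = 32/x - (57 + x)/(28*(q + x)) (D(x, q) = 32/x + ((x + 57)/(q + x))/(-28) = 32/x + ((57 + x)/(q + x))*(-1/28) = 32/x - (57 + x)/(28*(q + x)))
(7249 - D(120, 116)) + 47244 = (7249 - (-1*120² + 839*120 + 896*116)/(28*120*(116 + 120))) + 47244 = (7249 - (-1*14400 + 100680 + 103936)/(28*120*236)) + 47244 = (7249 - (-14400 + 100680 + 103936)/(28*120*236)) + 47244 = (7249 - 190216/(28*120*236)) + 47244 = (7249 - 1*403/1680) + 47244 = (7249 - 403/1680) + 47244 = 12177917/1680 + 47244 = 91547837/1680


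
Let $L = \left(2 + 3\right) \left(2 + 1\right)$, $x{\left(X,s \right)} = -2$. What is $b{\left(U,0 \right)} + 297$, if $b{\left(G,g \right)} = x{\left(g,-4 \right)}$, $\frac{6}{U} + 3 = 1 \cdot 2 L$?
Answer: $295$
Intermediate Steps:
$L = 15$ ($L = 5 \cdot 3 = 15$)
$U = \frac{2}{9}$ ($U = \frac{6}{-3 + 1 \cdot 2 \cdot 15} = \frac{6}{-3 + 2 \cdot 15} = \frac{6}{-3 + 30} = \frac{6}{27} = 6 \cdot \frac{1}{27} = \frac{2}{9} \approx 0.22222$)
$b{\left(G,g \right)} = -2$
$b{\left(U,0 \right)} + 297 = -2 + 297 = 295$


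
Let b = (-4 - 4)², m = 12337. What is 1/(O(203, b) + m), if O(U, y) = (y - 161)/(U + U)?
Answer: 406/5008725 ≈ 8.1059e-5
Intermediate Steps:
b = 64 (b = (-8)² = 64)
O(U, y) = (-161 + y)/(2*U) (O(U, y) = (-161 + y)/((2*U)) = (-161 + y)*(1/(2*U)) = (-161 + y)/(2*U))
1/(O(203, b) + m) = 1/((½)*(-161 + 64)/203 + 12337) = 1/((½)*(1/203)*(-97) + 12337) = 1/(-97/406 + 12337) = 1/(5008725/406) = 406/5008725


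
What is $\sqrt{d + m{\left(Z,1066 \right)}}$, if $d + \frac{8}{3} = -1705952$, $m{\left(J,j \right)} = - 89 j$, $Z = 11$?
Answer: $\frac{i \sqrt{16207458}}{3} \approx 1341.9 i$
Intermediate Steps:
$d = - \frac{5117864}{3}$ ($d = - \frac{8}{3} - 1705952 = - \frac{5117864}{3} \approx -1.706 \cdot 10^{6}$)
$\sqrt{d + m{\left(Z,1066 \right)}} = \sqrt{- \frac{5117864}{3} - 94874} = \sqrt{- \frac{5402486}{3}} = \frac{i \sqrt{16207458}}{3}$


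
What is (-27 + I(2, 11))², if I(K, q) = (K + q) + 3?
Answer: 121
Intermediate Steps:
I(K, q) = 3 + K + q
(-27 + I(2, 11))² = (-27 + (3 + 2 + 11))² = (-27 + 16)² = (-11)² = 121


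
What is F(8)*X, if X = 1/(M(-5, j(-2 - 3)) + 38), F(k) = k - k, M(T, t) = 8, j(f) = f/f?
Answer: 0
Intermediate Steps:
j(f) = 1
F(k) = 0
X = 1/46 (X = 1/(8 + 38) = 1/46 ≈ 0.021739)
F(8)*X = 0*(1/46) = 0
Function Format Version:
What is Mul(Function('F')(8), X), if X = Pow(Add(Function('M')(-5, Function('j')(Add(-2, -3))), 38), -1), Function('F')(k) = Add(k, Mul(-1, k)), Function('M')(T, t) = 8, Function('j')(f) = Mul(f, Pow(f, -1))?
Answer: 0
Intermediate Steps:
Function('j')(f) = 1
Function('F')(k) = 0
X = Rational(1, 46) (X = Pow(Add(8, 38), -1) = Pow(46, -1) = Rational(1, 46) ≈ 0.021739)
Mul(Function('F')(8), X) = Mul(0, Rational(1, 46)) = 0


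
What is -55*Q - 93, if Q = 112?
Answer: -6253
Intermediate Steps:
-55*Q - 93 = -55*112 - 93 = -6160 - 93 = -6253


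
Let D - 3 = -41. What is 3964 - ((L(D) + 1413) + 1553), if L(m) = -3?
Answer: 1001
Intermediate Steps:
D = -38 (D = 3 - 41 = -38)
3964 - ((L(D) + 1413) + 1553) = 3964 - ((-3 + 1413) + 1553) = 3964 - (1410 + 1553) = 3964 - 1*2963 = 3964 - 2963 = 1001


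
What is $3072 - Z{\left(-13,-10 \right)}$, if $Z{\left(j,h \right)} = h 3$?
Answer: $3102$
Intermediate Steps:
$Z{\left(j,h \right)} = 3 h$
$3072 - Z{\left(-13,-10 \right)} = 3072 - 3 \left(-10\right) = 3072 - -30 = 3072 + 30 = 3102$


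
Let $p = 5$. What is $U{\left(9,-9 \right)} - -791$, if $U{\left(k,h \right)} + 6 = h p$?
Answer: $740$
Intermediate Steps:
$U{\left(k,h \right)} = -6 + 5 h$ ($U{\left(k,h \right)} = -6 + h 5 = -6 + 5 h$)
$U{\left(9,-9 \right)} - -791 = \left(-6 + 5 \left(-9\right)\right) - -791 = \left(-6 - 45\right) + 791 = -51 + 791 = 740$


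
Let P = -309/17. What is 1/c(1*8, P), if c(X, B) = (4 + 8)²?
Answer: 1/144 ≈ 0.0069444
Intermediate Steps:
P = -309/17 (P = -309*1/17 = -309/17 ≈ -18.176)
c(X, B) = 144 (c(X, B) = 12² = 144)
1/c(1*8, P) = 1/144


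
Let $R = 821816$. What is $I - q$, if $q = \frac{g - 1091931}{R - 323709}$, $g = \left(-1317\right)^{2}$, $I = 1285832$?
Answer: $\frac{640481277466}{498107} \approx 1.2858 \cdot 10^{6}$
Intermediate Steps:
$g = 1734489$
$q = \frac{642558}{498107}$ ($q = \frac{1734489 - 1091931}{821816 - 323709} = \frac{642558}{498107} \approx 1.29$)
$I - q = 1285832 - \frac{642558}{498107} = \frac{640481277466}{498107}$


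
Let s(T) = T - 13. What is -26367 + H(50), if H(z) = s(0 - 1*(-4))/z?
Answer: -1318359/50 ≈ -26367.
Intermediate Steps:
s(T) = -13 + T
H(z) = -9/z (H(z) = (-13 + (0 - 1*(-4)))/z = (-13 + (0 + 4))/z = (-13 + 4)/z = -9/z)
-26367 + H(50) = -26367 - 9/50 = -1318359/50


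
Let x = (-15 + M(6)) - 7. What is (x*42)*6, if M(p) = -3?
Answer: -6300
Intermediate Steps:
x = -25 (x = (-15 - 3) - 7 = -18 - 7 = -25)
(x*42)*6 = -25*42*6 = -1050*6 = -6300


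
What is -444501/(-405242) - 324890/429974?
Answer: 29732399797/87121761854 ≈ 0.34127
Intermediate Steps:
-444501/(-405242) - 324890/429974 = -444501*(-1/405242) - 324890*1/429974 = 444501/405242 - 162445/214987 = 29732399797/87121761854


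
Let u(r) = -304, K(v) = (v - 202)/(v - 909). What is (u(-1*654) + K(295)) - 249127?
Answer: -153150727/614 ≈ -2.4943e+5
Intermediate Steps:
K(v) = (-202 + v)/(-909 + v)
(u(-1*654) + K(295)) - 249127 = (-304 + (-202 + 295)/(-909 + 295)) - 249127 = (-304 + 93/(-614)) - 249127 = (-304 - 1/614*93) - 249127 = (-304 - 93/614) - 249127 = -186749/614 - 249127 = -153150727/614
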